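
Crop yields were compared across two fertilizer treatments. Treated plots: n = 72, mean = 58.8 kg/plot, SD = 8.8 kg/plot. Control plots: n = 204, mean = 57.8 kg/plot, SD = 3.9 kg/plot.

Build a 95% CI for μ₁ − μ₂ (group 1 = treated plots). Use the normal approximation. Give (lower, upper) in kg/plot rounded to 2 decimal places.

SE₁ = s₁/√n₁ = 8.8/√72 = 1.0371; SE₂ = 3.9/√204 = 0.2731.
Independent samples, unequal variances: SE_diff = √(SE₁² + SE₂²) = √(1.07557641 + 0.07458361) = 1.0725.
z* = 1.960, so margin of error = 1.960 × 1.0725 = 2.1021.
Difference in means = 58.8 − 57.8 = 1.0000.
1.0000 ± 2.1021 → (-1.10, 3.10).

(-1.10, 3.10)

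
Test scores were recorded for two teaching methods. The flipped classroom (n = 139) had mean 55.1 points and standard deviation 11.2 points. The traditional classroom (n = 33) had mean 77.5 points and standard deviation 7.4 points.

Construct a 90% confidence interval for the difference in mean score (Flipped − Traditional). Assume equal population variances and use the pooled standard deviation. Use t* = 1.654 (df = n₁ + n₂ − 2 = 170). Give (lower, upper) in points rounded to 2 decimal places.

(-25.79, -19.01)

s_p = √[((n₁−1)s₁² + (n₂−1)s₂²)/(n₁+n₂−2)] = √[(138·11.2² + 32·7.4²)/170] = 10.5894.
SE = 10.5894·√(1/139 + 1/33) = 2.0506.
With t* = 1.654, margin = 1.654 × 2.0506 = 3.3917.
x̄₁ − x̄₂ = 55.1 − 77.5 = -22.4000; interval -22.4000 ± 3.3917 = (-25.79, -19.01).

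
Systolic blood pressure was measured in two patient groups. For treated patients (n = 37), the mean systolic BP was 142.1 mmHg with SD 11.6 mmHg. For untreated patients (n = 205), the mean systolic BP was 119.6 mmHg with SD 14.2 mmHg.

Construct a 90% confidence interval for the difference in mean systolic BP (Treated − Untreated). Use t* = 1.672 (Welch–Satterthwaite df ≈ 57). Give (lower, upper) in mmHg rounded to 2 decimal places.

Standard errors of each mean: 11.6/√37 = 1.9070 and 14.2/√205 = 0.9918.
SE(x̄₁ − x̄₂) = √(1.9070² + 0.9918²) = 2.1495 for independent samples with unequal variances.
With t* = 1.672, the margin is 1.672 × 2.1495 = 3.5940.
x̄₁ − x̄₂ = 142.1 − 119.6 = 22.5000; the interval is 22.5000 ± 3.5940 = (18.91, 26.09).

(18.91, 26.09)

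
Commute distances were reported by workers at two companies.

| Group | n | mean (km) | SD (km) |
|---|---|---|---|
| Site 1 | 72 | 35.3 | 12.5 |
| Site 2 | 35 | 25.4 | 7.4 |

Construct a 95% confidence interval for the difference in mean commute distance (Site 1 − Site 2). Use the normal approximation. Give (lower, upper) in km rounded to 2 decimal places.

SE₁ = s₁/√n₁ = 12.5/√72 = 1.4731; SE₂ = 7.4/√35 = 1.2508.
Independent samples, unequal variances: SE_diff = √(SE₁² + SE₂²) = √(2.17002361 + 1.56450064) = 1.9325.
z* = 1.960, so margin of error = 1.960 × 1.9325 = 3.7877.
Difference in means = 35.3 − 25.4 = 9.9000.
9.9000 ± 3.7877 → (6.11, 13.69).

(6.11, 13.69)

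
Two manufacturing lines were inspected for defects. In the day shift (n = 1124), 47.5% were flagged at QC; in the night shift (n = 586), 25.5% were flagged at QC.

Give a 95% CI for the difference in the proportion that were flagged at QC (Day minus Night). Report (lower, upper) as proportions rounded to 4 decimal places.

SE₁ = √(p̂₁(1−p̂₁)/n₁) = √(0.4750·0.5250/1124) = 0.01490; SE₂ = √(0.2550·0.7450/586) = 0.01801.
Independent samples: SE of the difference = √(SE₁² + SE₂²) = √(0.00022201 + 0.0003243601) = 0.02337.
z* for 95% confidence is 1.960, so the margin of error is 1.960 × 0.02337 = 0.04581.
Point estimate p̂₁ − p̂₂ = 0.4750 − 0.2550 = 0.2200.
0.2200 ± 0.04581 → (0.1742, 0.2658).

(0.1742, 0.2658)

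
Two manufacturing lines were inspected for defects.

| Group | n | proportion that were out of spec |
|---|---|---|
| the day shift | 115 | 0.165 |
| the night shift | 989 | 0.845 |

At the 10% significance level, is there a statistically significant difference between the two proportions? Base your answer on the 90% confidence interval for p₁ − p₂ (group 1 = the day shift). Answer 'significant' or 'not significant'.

significant

SE₁ = √(p̂₁(1−p̂₁)/n₁) = √(0.1650·0.8350/115) = 0.03461; SE₂ = √(0.8450·0.1550/989) = 0.01151.
Independent samples: SE of the difference = √(SE₁² + SE₂²) = √(0.0011978521 + 0.0001324801) = 0.03647.
z* for 90% confidence is 1.645, so the margin of error is 1.645 × 0.03647 = 0.05999.
Point estimate p̂₁ − p̂₂ = 0.1650 − 0.8450 = -0.6800.
-0.6800 ± 0.05999 → (-0.73999, -0.62001).
The interval (-0.73999, -0.62001) does not contain 0, so the difference is significant.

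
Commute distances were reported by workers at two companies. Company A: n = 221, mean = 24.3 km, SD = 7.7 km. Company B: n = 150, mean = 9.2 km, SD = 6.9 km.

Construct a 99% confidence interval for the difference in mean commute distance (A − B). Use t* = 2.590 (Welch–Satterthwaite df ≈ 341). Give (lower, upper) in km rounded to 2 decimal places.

SE₁ = s₁/√n₁ = 7.7/√221 = 0.5180; SE₂ = 6.9/√150 = 0.5634.
Independent samples, unequal variances: SE_diff = √(SE₁² + SE₂²) = √(0.268324 + 0.31741956) = 0.7653.
t* = 2.590, so margin of error = 2.590 × 0.7653 = 1.9821.
Difference in means = 24.3 − 9.2 = 15.1000.
15.1000 ± 1.9821 → (13.12, 17.08).

(13.12, 17.08)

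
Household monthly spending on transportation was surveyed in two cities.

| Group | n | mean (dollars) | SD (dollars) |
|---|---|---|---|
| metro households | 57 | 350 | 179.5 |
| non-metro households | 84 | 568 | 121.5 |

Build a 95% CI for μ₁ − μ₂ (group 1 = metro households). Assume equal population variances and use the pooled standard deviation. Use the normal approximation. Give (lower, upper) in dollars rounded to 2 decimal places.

(-267.66, -168.34)

Pooled variance s_p² = [56·179.5² + 83·121.5²] / (57+84−2) = 21795.6888, so s_p = 147.6336.
SE_diff = s_p·√(1/n₁ + 1/n₂) = 147.6336·√(1/57 + 1/84) = 25.3348.
z* = 1.960; margin = 1.960 × 25.3348 = 49.6562.
Difference = 350 − 568 = -218.0000.
-218.0000 ± 49.6562 → (-267.66, -168.34).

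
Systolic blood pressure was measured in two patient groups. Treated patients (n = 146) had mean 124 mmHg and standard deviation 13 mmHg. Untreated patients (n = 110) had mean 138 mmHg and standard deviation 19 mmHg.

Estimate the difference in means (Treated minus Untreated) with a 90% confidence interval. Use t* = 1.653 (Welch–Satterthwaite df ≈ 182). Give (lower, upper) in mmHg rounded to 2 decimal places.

(-17.48, -10.52)

Standard errors of each mean: 13/√146 = 1.0759 and 19/√110 = 1.8116.
SE(x̄₁ − x̄₂) = √(1.0759² + 1.8116²) = 2.1070 for independent samples with unequal variances.
With t* = 1.653, the margin is 1.653 × 2.1070 = 3.4829.
x̄₁ − x̄₂ = 124 − 138 = -14.0000; the interval is -14.0000 ± 3.4829 = (-17.48, -10.52).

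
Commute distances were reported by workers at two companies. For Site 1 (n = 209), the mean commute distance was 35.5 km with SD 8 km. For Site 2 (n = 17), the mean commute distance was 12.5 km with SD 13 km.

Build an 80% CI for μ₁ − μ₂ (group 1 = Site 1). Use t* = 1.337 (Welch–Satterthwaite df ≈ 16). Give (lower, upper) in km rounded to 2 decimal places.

(18.72, 27.28)

Per-group SEs: s₁/√n₁ = 8/√209 = 0.5534, s₂/√n₂ = 13/√17 = 3.1530.
Unpooled SE of the difference: √(0.30625156 + 9.941409) = 3.2012.
Margin of error = t* · SE = 1.337 × 3.2012 = 4.2800.
x̄₁ − x̄₂ = 35.5 − 12.5 = 23.0000.
CI: 23.0000 ± 4.2800 = (18.72, 27.28).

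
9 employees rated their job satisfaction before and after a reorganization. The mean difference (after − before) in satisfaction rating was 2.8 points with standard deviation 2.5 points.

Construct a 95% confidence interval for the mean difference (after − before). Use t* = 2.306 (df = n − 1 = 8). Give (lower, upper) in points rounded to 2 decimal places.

(0.88, 4.72)

Paired design: SE = s_d/√n = 2.5/√9 = 0.8333.
t* = 2.306; margin of error = 2.306 × 0.8333 = 1.9216.
2.8 ± 1.9216 → (0.88, 4.72).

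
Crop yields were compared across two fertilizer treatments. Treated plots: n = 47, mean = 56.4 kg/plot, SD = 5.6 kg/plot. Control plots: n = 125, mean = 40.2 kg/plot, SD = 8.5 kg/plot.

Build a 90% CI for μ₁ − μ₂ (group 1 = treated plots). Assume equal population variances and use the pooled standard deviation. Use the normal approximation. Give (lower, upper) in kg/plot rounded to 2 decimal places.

(14.00, 18.40)

s_p = √[((n₁−1)s₁² + (n₂−1)s₂²)/(n₁+n₂−2)] = √[(46·5.6² + 124·8.5²)/170] = 7.8221.
SE = 7.8221·√(1/47 + 1/125) = 1.3384.
With z* = 1.645, margin = 1.645 × 1.3384 = 2.2017.
x̄₁ − x̄₂ = 56.4 − 40.2 = 16.2000; interval 16.2000 ± 2.2017 = (14.00, 18.40).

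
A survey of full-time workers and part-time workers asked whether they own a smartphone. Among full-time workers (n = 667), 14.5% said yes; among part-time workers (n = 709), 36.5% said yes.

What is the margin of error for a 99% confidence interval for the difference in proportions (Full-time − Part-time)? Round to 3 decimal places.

0.058

The two standard errors are √(0.1450×0.8550/667) = 0.01363 and √(0.3650×0.6350/709) = 0.01808.
Because the samples are independent, SE_diff = √(0.01363² + 0.01808²) = 0.02264.
Using z* = 2.576 for 99%, ME = 2.576 × 0.02264 = 0.05832.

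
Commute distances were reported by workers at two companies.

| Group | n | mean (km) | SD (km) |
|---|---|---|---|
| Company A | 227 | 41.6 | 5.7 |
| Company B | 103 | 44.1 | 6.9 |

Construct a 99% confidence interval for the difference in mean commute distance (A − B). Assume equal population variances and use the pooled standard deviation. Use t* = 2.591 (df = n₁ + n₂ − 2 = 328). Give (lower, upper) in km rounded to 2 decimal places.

s_p = √[((n₁−1)s₁² + (n₂−1)s₂²)/(n₁+n₂−2)] = √[(226·5.7² + 102·6.9²)/328] = 6.0985.
SE = 6.0985·√(1/227 + 1/103) = 0.7245.
With t* = 2.591, margin = 2.591 × 0.7245 = 1.8772.
x̄₁ − x̄₂ = 41.6 − 44.1 = -2.5000; interval -2.5000 ± 1.8772 = (-4.38, -0.62).

(-4.38, -0.62)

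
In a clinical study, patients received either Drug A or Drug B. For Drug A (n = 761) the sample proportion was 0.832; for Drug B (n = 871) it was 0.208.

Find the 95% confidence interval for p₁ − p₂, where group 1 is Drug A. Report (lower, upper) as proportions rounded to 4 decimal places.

The two standard errors are √(0.8320×0.1680/761) = 0.01355 and √(0.2080×0.7920/871) = 0.01375.
Because the samples are independent, SE_diff = √(0.01355² + 0.01375²) = 0.01930.
Using z* = 1.960 for 95%, ME = 1.960 × 0.01930 = 0.03783.
p̂₁ − p̂₂ = 0.6240; interval 0.6240 ± 0.03783 gives (0.5862, 0.6618).

(0.5862, 0.6618)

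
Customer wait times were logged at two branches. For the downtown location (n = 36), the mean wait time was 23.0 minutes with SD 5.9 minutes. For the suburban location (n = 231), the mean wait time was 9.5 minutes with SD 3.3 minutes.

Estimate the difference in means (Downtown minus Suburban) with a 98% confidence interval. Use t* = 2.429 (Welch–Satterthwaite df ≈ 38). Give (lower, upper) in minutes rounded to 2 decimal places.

Standard errors of each mean: 5.9/√36 = 0.9833 and 3.3/√231 = 0.2171.
SE(x̄₁ − x̄₂) = √(0.9833² + 0.2171²) = 1.0070 for independent samples with unequal variances.
With t* = 2.429, the margin is 2.429 × 1.0070 = 2.4460.
x̄₁ − x̄₂ = 23.0 − 9.5 = 13.5000; the interval is 13.5000 ± 2.4460 = (11.05, 15.95).

(11.05, 15.95)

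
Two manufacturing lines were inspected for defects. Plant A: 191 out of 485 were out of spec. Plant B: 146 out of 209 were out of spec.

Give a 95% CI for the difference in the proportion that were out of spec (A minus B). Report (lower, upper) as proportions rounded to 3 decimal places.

(-0.381, -0.229)

Sample proportions: 191/485 = 0.3938, 146/209 = 0.6986.
Each SE is √(p̂(1−p̂)/n): √(0.3938·0.6062/485) = 0.02219 and √(0.6986·0.3014/209) = 0.03174.
SE(p̂₁ − p̂₂) = √(SE₁² + SE₂²) = √(0.0004923961 + 0.0010074276) = 0.03873, since the two samples are independent.
At 95% confidence z* = 1.960; margin = 1.960 × 0.03873 = 0.07591.
The difference is 0.3938 − 0.6986 = -0.3048, so the interval is -0.3048 ± 0.07591 = (-0.381, -0.229).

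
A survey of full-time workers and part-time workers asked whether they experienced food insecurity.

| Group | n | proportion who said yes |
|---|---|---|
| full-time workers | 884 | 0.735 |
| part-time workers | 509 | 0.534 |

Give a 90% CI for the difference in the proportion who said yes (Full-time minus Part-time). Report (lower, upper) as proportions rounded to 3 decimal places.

SE₁ = √(p̂₁(1−p̂₁)/n₁) = √(0.7350·0.2650/884) = 0.01484; SE₂ = √(0.5340·0.4660/509) = 0.02211.
Independent samples: SE of the difference = √(SE₁² + SE₂²) = √(0.0002202256 + 0.0004888521) = 0.02663.
z* for 90% confidence is 1.645, so the margin of error is 1.645 × 0.02663 = 0.04381.
Point estimate p̂₁ − p̂₂ = 0.7350 − 0.5340 = 0.2010.
0.2010 ± 0.04381 → (0.157, 0.245).

(0.157, 0.245)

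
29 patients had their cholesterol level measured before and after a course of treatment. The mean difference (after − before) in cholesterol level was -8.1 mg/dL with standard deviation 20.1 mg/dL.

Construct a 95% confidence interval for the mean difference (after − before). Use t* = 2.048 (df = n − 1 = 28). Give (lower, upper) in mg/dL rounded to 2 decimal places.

(-15.74, -0.46)

Paired design: SE = s_d/√n = 20.1/√29 = 3.7325.
t* = 2.048; margin of error = 2.048 × 3.7325 = 7.6442.
-8.1 ± 7.6442 → (-15.74, -0.46).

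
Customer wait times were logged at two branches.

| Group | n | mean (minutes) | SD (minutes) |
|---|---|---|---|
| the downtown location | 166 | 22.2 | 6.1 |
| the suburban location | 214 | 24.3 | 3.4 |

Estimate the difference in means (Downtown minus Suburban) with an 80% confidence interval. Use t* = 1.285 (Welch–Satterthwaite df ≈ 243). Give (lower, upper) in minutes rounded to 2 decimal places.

(-2.78, -1.42)

Per-group SEs: s₁/√n₁ = 6.1/√166 = 0.4735, s₂/√n₂ = 3.4/√214 = 0.2324.
Unpooled SE of the difference: √(0.22420225 + 0.05400976) = 0.5275.
Margin of error = t* · SE = 1.285 × 0.5275 = 0.6778.
x̄₁ − x̄₂ = 22.2 − 24.3 = -2.1000.
CI: -2.1000 ± 0.6778 = (-2.78, -1.42).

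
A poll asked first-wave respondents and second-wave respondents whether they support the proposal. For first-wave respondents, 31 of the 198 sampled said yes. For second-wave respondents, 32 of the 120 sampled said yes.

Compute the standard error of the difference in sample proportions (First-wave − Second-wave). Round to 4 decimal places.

Sample proportions: 31/198 = 0.1566, 32/120 = 0.2667.
Each SE is √(p̂(1−p̂)/n): √(0.1566·0.8434/198) = 0.02583 and √(0.2667·0.7333/120) = 0.04037.
SE(p̂₁ − p̂₂) = √(SE₁² + SE₂²) = √(0.0006671889 + 0.0016297369) = 0.04793, since the two samples are independent.

0.0479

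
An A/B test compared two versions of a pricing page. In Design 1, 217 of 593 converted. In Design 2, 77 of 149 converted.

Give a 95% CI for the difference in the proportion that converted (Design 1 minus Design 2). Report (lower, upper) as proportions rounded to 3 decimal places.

First, p̂₁ = 217/593 = 0.3659; p̂₂ = 77/149 = 0.5168.
The two standard errors are √(0.3659×0.6341/593) = 0.01978 and √(0.5168×0.4832/149) = 0.04094.
Because the samples are independent, SE_diff = √(0.01978² + 0.04094²) = 0.04547.
Using z* = 1.960 for 95%, ME = 1.960 × 0.04547 = 0.08912.
p̂₁ − p̂₂ = -0.1509; interval -0.1509 ± 0.08912 gives (-0.240, -0.062).

(-0.240, -0.062)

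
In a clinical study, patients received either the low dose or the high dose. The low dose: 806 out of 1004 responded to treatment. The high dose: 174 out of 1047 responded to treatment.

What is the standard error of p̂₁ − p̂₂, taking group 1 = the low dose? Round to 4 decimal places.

0.0170

p̂₁ = 806/1004 = 0.8028 and p̂₂ = 174/1047 = 0.1662.
SE₁ = √(p̂₁(1−p̂₁)/n₁) = √(0.8028·0.1972/1004) = 0.01256; SE₂ = √(0.1662·0.8338/1047) = 0.01150.
Independent samples: SE of the difference = √(SE₁² + SE₂²) = √(0.0001577536 + 0.00013225) = 0.01703.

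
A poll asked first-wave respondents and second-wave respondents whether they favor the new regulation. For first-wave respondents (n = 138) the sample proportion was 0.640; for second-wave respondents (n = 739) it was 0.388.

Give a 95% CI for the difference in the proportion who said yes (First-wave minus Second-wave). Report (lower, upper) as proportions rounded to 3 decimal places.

The two standard errors are √(0.6400×0.3600/138) = 0.04086 and √(0.3880×0.6120/739) = 0.01793.
Because the samples are independent, SE_diff = √(0.04086² + 0.01793²) = 0.04462.
Using z* = 1.960 for 95%, ME = 1.960 × 0.04462 = 0.08746.
p̂₁ − p̂₂ = 0.2520; interval 0.2520 ± 0.08746 gives (0.165, 0.339).

(0.165, 0.339)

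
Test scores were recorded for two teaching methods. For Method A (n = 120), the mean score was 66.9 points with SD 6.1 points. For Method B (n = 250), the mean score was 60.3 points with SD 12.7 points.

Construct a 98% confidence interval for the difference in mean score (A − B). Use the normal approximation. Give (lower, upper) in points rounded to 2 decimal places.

(4.33, 8.87)

Per-group SEs: s₁/√n₁ = 6.1/√120 = 0.5569, s₂/√n₂ = 12.7/√250 = 0.8032.
Unpooled SE of the difference: √(0.31013761 + 0.64513024) = 0.9774.
Margin of error = z* · SE = 2.326 × 0.9774 = 2.2734.
x̄₁ − x̄₂ = 66.9 − 60.3 = 6.6000.
CI: 6.6000 ± 2.2734 = (4.33, 8.87).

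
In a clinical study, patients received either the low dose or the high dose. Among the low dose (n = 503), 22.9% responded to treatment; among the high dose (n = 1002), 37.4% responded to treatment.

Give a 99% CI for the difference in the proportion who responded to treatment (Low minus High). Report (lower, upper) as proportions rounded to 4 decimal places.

(-0.2073, -0.0827)

Each SE is √(p̂(1−p̂)/n): √(0.2290·0.7710/503) = 0.01874 and √(0.3740·0.6260/1002) = 0.01529.
SE(p̂₁ − p̂₂) = √(SE₁² + SE₂²) = √(0.0003511876 + 0.0002337841) = 0.02419, since the two samples are independent.
At 99% confidence z* = 2.576; margin = 2.576 × 0.02419 = 0.06231.
The difference is 0.2290 − 0.3740 = -0.1450, so the interval is -0.1450 ± 0.06231 = (-0.2073, -0.0827).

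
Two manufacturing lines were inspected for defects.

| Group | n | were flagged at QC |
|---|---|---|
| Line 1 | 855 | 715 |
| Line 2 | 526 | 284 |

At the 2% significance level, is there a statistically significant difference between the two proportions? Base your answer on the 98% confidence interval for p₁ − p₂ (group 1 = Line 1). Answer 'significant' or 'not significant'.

significant

First, p̂₁ = 715/855 = 0.8363; p̂₂ = 284/526 = 0.5399.
The two standard errors are √(0.8363×0.1637/855) = 0.01265 and √(0.5399×0.4601/526) = 0.02173.
Because the samples are independent, SE_diff = √(0.01265² + 0.02173²) = 0.02514.
Using z* = 2.326 for 98%, ME = 2.326 × 0.02514 = 0.05848.
p̂₁ − p̂₂ = 0.2964; interval 0.2964 ± 0.05848 gives (0.23792, 0.35488).
The interval (0.23792, 0.35488) does not contain 0, so the difference is significant.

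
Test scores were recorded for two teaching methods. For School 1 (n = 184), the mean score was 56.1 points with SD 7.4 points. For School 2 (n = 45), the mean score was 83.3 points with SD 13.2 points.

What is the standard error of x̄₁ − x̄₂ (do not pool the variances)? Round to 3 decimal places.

Standard errors of each mean: 7.4/√184 = 0.5455 and 13.2/√45 = 1.9677.
SE(x̄₁ − x̄₂) = √(0.5455² + 1.9677²) = 2.0419 for independent samples with unequal variances.

2.042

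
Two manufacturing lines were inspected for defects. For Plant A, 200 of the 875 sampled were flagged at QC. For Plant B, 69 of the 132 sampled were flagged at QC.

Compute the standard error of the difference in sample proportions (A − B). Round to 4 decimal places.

0.0457

p̂₁ = 200/875 = 0.2286 and p̂₂ = 69/132 = 0.5227.
SE₁ = √(p̂₁(1−p̂₁)/n₁) = √(0.2286·0.7714/875) = 0.01420; SE₂ = √(0.5227·0.4773/132) = 0.04347.
Independent samples: SE of the difference = √(SE₁² + SE₂²) = √(0.00020164 + 0.0018896409) = 0.04573.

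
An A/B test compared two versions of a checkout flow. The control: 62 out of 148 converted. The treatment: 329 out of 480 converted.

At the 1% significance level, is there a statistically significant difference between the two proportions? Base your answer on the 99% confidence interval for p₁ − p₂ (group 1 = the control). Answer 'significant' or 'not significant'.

significant

Sample proportions: 62/148 = 0.4189, 329/480 = 0.6854.
Each SE is √(p̂(1−p̂)/n): √(0.4189·0.5811/148) = 0.04056 and √(0.6854·0.3146/480) = 0.02119.
SE(p̂₁ − p̂₂) = √(SE₁² + SE₂²) = √(0.0016451136 + 0.0004490161) = 0.04576, since the two samples are independent.
At 99% confidence z* = 2.576; margin = 2.576 × 0.04576 = 0.11788.
The difference is 0.4189 − 0.6854 = -0.2665, so the interval is -0.2665 ± 0.11788 = (-0.38438, -0.14862).
The interval (-0.38438, -0.14862) does not contain 0, so the difference is significant.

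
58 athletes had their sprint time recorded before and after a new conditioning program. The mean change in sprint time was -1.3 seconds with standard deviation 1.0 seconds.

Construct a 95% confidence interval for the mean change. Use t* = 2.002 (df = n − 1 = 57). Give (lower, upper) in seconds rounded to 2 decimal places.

This is a matched-pairs design, so SE = s_d/√n = 1.0/√58 = 0.1313.
Margin = 2.002 × 0.1313 = 0.2629; the interval is -1.3 ± 0.2629 = (-1.56, -1.04).

(-1.56, -1.04)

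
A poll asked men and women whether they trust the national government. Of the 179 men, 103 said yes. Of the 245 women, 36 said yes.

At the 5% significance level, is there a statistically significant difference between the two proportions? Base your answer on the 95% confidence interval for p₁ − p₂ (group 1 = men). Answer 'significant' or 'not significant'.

p̂₁ = 103/179 = 0.5754 and p̂₂ = 36/245 = 0.1469.
SE₁ = √(p̂₁(1−p̂₁)/n₁) = √(0.5754·0.4246/179) = 0.03694; SE₂ = √(0.1469·0.8531/245) = 0.02262.
Independent samples: SE of the difference = √(SE₁² + SE₂²) = √(0.0013645636 + 0.0005116644) = 0.04332.
z* for 95% confidence is 1.960, so the margin of error is 1.960 × 0.04332 = 0.08491.
Point estimate p̂₁ − p̂₂ = 0.5754 − 0.1469 = 0.4285.
0.4285 ± 0.08491 → (0.34359, 0.51341).
The interval (0.34359, 0.51341) does not contain 0, so the difference is significant.

significant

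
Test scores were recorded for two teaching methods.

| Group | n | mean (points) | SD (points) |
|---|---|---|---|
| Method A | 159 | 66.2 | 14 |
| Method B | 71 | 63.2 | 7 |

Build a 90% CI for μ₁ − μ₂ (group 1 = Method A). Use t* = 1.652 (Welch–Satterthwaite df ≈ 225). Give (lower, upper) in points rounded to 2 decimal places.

(0.71, 5.29)

SE₁ = s₁/√n₁ = 14/√159 = 1.1103; SE₂ = 7/√71 = 0.8307.
Independent samples, unequal variances: SE_diff = √(SE₁² + SE₂²) = √(1.23276609 + 0.69006249) = 1.3867.
t* = 1.652, so margin of error = 1.652 × 1.3867 = 2.2908.
Difference in means = 66.2 − 63.2 = 3.0000.
3.0000 ± 2.2908 → (0.71, 5.29).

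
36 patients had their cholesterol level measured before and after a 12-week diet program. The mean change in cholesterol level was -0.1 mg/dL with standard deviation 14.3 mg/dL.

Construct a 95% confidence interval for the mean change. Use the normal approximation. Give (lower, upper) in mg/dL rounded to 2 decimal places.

(-4.77, 4.57)

Paired design: SE = s_d/√n = 14.3/√36 = 2.3833.
z* = 1.960; margin of error = 1.960 × 2.3833 = 4.6713.
-0.1 ± 4.6713 → (-4.77, 4.57).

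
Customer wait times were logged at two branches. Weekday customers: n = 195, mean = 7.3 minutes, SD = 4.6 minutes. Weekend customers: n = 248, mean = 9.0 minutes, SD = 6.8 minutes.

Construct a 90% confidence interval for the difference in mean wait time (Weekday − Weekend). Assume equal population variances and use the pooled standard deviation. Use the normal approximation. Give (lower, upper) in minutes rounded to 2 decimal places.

Pooled variance s_p² = [194·4.6² + 247·6.8²] / (195+248−2) = 35.2071, so s_p = 5.9336.
SE_diff = s_p·√(1/n₁ + 1/n₂) = 5.9336·√(1/195 + 1/248) = 0.5679.
z* = 1.645; margin = 1.645 × 0.5679 = 0.9342.
Difference = 7.3 − 9.0 = -1.7000.
-1.7000 ± 0.9342 → (-2.63, -0.77).

(-2.63, -0.77)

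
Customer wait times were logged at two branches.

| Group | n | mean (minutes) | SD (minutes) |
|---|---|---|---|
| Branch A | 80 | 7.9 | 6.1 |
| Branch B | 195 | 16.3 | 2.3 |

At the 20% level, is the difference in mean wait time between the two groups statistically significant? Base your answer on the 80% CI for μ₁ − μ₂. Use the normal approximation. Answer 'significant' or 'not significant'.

Standard errors of each mean: 6.1/√80 = 0.6820 and 2.3/√195 = 0.1647.
SE(x̄₁ − x̄₂) = √(0.6820² + 0.1647²) = 0.7016 for independent samples with unequal variances.
With z* = 1.282, the margin is 1.282 × 0.7016 = 0.8995.
x̄₁ − x̄₂ = 7.9 − 16.3 = -8.4000; the interval is -8.4000 ± 0.8995 = (-9.2995, -7.5005).
The interval (-9.2995, -7.5005) does not contain 0, so the difference is significant.

significant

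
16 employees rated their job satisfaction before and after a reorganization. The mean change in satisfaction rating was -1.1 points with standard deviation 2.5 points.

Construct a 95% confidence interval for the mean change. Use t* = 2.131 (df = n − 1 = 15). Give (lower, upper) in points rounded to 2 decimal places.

Paired design: SE = s_d/√n = 2.5/√16 = 0.6250.
t* = 2.131; margin of error = 2.131 × 0.6250 = 1.3319.
-1.1 ± 1.3319 → (-2.43, 0.23).

(-2.43, 0.23)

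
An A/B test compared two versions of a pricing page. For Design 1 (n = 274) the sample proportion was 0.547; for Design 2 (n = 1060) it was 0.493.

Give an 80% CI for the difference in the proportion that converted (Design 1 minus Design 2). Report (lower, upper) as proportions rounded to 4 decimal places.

Each SE is √(p̂(1−p̂)/n): √(0.5470·0.4530/274) = 0.03007 and √(0.4930·0.5070/1060) = 0.01536.
SE(p̂₁ − p̂₂) = √(SE₁² + SE₂²) = √(0.0009042049 + 0.0002359296) = 0.03377, since the two samples are independent.
At 80% confidence z* = 1.282; margin = 1.282 × 0.03377 = 0.04329.
The difference is 0.5470 − 0.4930 = 0.0540, so the interval is 0.0540 ± 0.04329 = (0.0107, 0.0973).

(0.0107, 0.0973)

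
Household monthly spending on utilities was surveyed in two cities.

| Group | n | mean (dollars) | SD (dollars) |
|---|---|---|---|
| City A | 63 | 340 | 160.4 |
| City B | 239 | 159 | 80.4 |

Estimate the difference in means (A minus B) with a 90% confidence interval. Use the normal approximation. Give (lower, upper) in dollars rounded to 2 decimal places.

Standard errors of each mean: 160.4/√63 = 20.2085 and 80.4/√239 = 5.2006.
SE(x̄₁ − x̄₂) = √(20.2085² + 5.2006²) = 20.8670 for independent samples with unequal variances.
With z* = 1.645, the margin is 1.645 × 20.8670 = 34.3262.
x̄₁ − x̄₂ = 340 − 159 = 181.0000; the interval is 181.0000 ± 34.3262 = (146.67, 215.33).

(146.67, 215.33)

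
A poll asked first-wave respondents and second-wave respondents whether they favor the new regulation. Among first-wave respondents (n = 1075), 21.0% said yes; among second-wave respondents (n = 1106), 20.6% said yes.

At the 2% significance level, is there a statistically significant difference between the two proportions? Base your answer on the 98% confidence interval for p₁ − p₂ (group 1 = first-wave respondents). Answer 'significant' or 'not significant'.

not significant

Each SE is √(p̂(1−p̂)/n): √(0.2100·0.7900/1075) = 0.01242 and √(0.2060·0.7940/1106) = 0.01216.
SE(p̂₁ − p̂₂) = √(SE₁² + SE₂²) = √(0.0001542564 + 0.0001478656) = 0.01738, since the two samples are independent.
At 98% confidence z* = 2.326; margin = 2.326 × 0.01738 = 0.04043.
The difference is 0.2100 − 0.2060 = 0.0040, so the interval is 0.0040 ± 0.04043 = (-0.03643, 0.04443).
The interval (-0.03643, 0.04443) contains 0, so the difference is not significant.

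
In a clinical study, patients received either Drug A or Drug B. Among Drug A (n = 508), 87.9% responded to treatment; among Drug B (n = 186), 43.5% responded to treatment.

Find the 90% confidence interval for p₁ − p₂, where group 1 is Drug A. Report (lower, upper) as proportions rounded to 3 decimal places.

(0.380, 0.508)

SE₁ = √(p̂₁(1−p̂₁)/n₁) = √(0.8790·0.1210/508) = 0.01447; SE₂ = √(0.4350·0.5650/186) = 0.03635.
Independent samples: SE of the difference = √(SE₁² + SE₂²) = √(0.0002093809 + 0.0013213225) = 0.03912.
z* for 90% confidence is 1.645, so the margin of error is 1.645 × 0.03912 = 0.06435.
Point estimate p̂₁ − p̂₂ = 0.8790 − 0.4350 = 0.4440.
0.4440 ± 0.06435 → (0.380, 0.508).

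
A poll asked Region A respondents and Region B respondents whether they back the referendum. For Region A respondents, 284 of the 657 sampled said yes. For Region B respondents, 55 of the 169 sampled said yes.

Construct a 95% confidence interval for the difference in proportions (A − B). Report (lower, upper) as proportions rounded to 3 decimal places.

(0.027, 0.187)

First, p̂₁ = 284/657 = 0.4323; p̂₂ = 55/169 = 0.3254.
The two standard errors are √(0.4323×0.5677/657) = 0.01933 and √(0.3254×0.6746/169) = 0.03604.
Because the samples are independent, SE_diff = √(0.01933² + 0.03604²) = 0.04090.
Using z* = 1.960 for 95%, ME = 1.960 × 0.04090 = 0.08016.
p̂₁ − p̂₂ = 0.1069; interval 0.1069 ± 0.08016 gives (0.027, 0.187).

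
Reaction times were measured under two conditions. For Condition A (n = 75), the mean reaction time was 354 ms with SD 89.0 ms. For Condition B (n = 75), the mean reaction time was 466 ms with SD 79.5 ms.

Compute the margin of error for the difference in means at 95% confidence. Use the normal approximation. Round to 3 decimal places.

27.008

Standard errors of each mean: 89.0/√75 = 10.2768 and 79.5/√75 = 9.1799.
SE(x̄₁ − x̄₂) = √(10.2768² + 9.1799²) = 13.7798 for independent samples with unequal variances.
With z* = 1.960, the margin is 1.960 × 13.7798 = 27.0084.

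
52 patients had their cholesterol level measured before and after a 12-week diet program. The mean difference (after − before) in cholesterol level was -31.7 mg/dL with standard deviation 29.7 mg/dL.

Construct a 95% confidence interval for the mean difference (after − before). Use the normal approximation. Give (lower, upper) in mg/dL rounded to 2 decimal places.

Paired design: SE = s_d/√n = 29.7/√52 = 4.1186.
z* = 1.960; margin of error = 1.960 × 4.1186 = 8.0725.
-31.7 ± 8.0725 → (-39.77, -23.63).

(-39.77, -23.63)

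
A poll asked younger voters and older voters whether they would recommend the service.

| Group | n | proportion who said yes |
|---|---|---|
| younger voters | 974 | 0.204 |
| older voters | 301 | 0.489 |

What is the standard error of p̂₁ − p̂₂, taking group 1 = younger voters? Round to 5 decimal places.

SE₁ = √(p̂₁(1−p̂₁)/n₁) = √(0.2040·0.7960/974) = 0.01291; SE₂ = √(0.4890·0.5110/301) = 0.02881.
Independent samples: SE of the difference = √(SE₁² + SE₂²) = √(0.0001666681 + 0.0008300161) = 0.03157.

0.03157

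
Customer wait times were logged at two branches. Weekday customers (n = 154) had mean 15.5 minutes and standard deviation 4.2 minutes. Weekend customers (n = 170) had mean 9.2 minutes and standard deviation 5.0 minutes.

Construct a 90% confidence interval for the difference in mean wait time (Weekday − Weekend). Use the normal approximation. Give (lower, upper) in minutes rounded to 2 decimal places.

Standard errors of each mean: 4.2/√154 = 0.3384 and 5.0/√170 = 0.3835.
SE(x̄₁ − x̄₂) = √(0.3384² + 0.3835²) = 0.5115 for independent samples with unequal variances.
With z* = 1.645, the margin is 1.645 × 0.5115 = 0.8414.
x̄₁ − x̄₂ = 15.5 − 9.2 = 6.3000; the interval is 6.3000 ± 0.8414 = (5.46, 7.14).

(5.46, 7.14)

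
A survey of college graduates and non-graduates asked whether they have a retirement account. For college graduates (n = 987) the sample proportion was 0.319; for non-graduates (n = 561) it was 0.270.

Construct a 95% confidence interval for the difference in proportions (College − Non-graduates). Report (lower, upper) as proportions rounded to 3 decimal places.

Each SE is √(p̂(1−p̂)/n): √(0.3190·0.6810/987) = 0.01484 and √(0.2700·0.7300/561) = 0.01874.
SE(p̂₁ − p̂₂) = √(SE₁² + SE₂²) = √(0.0002202256 + 0.0003511876) = 0.02390, since the two samples are independent.
At 95% confidence z* = 1.960; margin = 1.960 × 0.02390 = 0.04684.
The difference is 0.3190 − 0.2700 = 0.0490, so the interval is 0.0490 ± 0.04684 = (0.002, 0.096).

(0.002, 0.096)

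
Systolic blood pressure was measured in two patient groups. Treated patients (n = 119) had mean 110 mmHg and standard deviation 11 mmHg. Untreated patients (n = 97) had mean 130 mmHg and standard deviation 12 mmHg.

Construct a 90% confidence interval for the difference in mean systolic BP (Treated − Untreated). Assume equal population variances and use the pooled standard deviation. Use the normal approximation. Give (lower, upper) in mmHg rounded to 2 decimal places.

s_p = √[((n₁−1)s₁² + (n₂−1)s₂²)/(n₁+n₂−2)] = √[(118·11² + 96·12²)/214] = 11.4594.
SE = 11.4594·√(1/119 + 1/97) = 1.5676.
With z* = 1.645, margin = 1.645 × 1.5676 = 2.5787.
x̄₁ − x̄₂ = 110 − 130 = -20.0000; interval -20.0000 ± 2.5787 = (-22.58, -17.42).

(-22.58, -17.42)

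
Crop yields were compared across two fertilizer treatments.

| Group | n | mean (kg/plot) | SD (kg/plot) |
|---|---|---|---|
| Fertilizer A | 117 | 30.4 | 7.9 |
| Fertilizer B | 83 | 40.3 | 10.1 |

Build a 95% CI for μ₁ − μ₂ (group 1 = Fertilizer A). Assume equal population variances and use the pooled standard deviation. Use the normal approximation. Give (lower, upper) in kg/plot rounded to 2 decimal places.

(-12.40, -7.40)

s_p = √[((n₁−1)s₁² + (n₂−1)s₂²)/(n₁+n₂−2)] = √[(116·7.9² + 82·10.1²)/198] = 8.8775.
SE = 8.8775·√(1/117 + 1/83) = 1.2740.
With z* = 1.960, margin = 1.960 × 1.2740 = 2.4970.
x̄₁ − x̄₂ = 30.4 − 40.3 = -9.9000; interval -9.9000 ± 2.4970 = (-12.40, -7.40).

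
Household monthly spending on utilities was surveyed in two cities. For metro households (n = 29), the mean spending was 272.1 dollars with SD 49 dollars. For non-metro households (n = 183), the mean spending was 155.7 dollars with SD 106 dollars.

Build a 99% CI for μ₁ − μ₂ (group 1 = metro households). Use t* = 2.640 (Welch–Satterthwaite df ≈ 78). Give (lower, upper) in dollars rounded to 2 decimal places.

Per-group SEs: s₁/√n₁ = 49/√29 = 9.0991, s₂/√n₂ = 106/√183 = 7.8357.
Unpooled SE of the difference: √(82.79362081 + 61.39819449) = 12.0080.
Margin of error = t* · SE = 2.640 × 12.0080 = 31.7011.
x̄₁ − x̄₂ = 272.1 − 155.7 = 116.4000.
CI: 116.4000 ± 31.7011 = (84.70, 148.10).

(84.70, 148.10)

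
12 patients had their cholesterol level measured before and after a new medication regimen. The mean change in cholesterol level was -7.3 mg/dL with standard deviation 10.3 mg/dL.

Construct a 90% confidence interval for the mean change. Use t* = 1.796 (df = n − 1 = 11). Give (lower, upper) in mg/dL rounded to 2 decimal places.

(-12.64, -1.96)

This is a matched-pairs design, so SE = s_d/√n = 10.3/√12 = 2.9734.
Margin = 1.796 × 2.9734 = 5.3402; the interval is -7.3 ± 5.3402 = (-12.64, -1.96).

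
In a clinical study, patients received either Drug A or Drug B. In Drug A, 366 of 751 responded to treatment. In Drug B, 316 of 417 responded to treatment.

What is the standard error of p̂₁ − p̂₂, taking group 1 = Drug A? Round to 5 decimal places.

Sample proportions: 366/751 = 0.4874, 316/417 = 0.7578.
Each SE is √(p̂(1−p̂)/n): √(0.4874·0.5126/751) = 0.01824 and √(0.7578·0.2422/417) = 0.02098.
SE(p̂₁ − p̂₂) = √(SE₁² + SE₂²) = √(0.0003326976 + 0.0004401604) = 0.02780, since the two samples are independent.

0.02780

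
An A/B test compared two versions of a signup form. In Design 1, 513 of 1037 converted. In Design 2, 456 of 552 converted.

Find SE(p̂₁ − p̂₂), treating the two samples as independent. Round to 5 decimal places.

0.02239

First, p̂₁ = 513/1037 = 0.4947; p̂₂ = 456/552 = 0.8261.
The two standard errors are √(0.4947×0.5053/1037) = 0.01553 and √(0.8261×0.1739/552) = 0.01613.
Because the samples are independent, SE_diff = √(0.01553² + 0.01613²) = 0.02239.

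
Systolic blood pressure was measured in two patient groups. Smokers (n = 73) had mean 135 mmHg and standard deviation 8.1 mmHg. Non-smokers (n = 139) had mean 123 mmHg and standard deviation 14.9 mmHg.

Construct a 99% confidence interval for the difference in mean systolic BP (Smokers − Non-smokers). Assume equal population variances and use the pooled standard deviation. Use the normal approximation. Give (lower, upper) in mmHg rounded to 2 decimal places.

(7.17, 16.83)

Pooled variance s_p² = [72·8.1² + 138·14.9²] / (73+139−2) = 168.3871, so s_p = 12.9764.
SE_diff = s_p·√(1/n₁ + 1/n₂) = 12.9764·√(1/73 + 1/139) = 1.8757.
z* = 2.576; margin = 2.576 × 1.8757 = 4.8318.
Difference = 135 − 123 = 12.0000.
12.0000 ± 4.8318 → (7.17, 16.83).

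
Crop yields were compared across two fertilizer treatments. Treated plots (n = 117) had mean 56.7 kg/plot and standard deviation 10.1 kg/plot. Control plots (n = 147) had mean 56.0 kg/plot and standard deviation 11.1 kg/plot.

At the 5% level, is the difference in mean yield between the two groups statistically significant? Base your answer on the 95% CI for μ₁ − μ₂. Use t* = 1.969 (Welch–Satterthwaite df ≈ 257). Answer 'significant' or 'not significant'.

not significant

Per-group SEs: s₁/√n₁ = 10.1/√117 = 0.9337, s₂/√n₂ = 11.1/√147 = 0.9155.
Unpooled SE of the difference: √(0.87179569 + 0.83814025) = 1.3076.
Margin of error = t* · SE = 1.969 × 1.3076 = 2.5747.
x̄₁ − x̄₂ = 56.7 − 56.0 = 0.7000.
CI: 0.7000 ± 2.5747 = (-1.8747, 3.2747).
The interval (-1.8747, 3.2747) contains 0, so the difference is not significant.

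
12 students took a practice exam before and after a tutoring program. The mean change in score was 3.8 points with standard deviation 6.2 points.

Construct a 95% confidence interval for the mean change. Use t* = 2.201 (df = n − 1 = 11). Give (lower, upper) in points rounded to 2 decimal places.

This is a matched-pairs design, so SE = s_d/√n = 6.2/√12 = 1.7898.
Margin = 2.201 × 1.7898 = 3.9393; the interval is 3.8 ± 3.9393 = (-0.14, 7.74).

(-0.14, 7.74)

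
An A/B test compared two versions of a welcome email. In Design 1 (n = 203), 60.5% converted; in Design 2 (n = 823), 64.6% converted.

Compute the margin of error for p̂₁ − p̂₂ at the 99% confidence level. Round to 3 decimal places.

SE₁ = √(p̂₁(1−p̂₁)/n₁) = √(0.6050·0.3950/203) = 0.03431; SE₂ = √(0.6460·0.3540/823) = 0.01667.
Independent samples: SE of the difference = √(SE₁² + SE₂²) = √(0.0011771761 + 0.0002778889) = 0.03815.
z* for 99% confidence is 2.576, so the margin of error is 2.576 × 0.03815 = 0.09827.

0.098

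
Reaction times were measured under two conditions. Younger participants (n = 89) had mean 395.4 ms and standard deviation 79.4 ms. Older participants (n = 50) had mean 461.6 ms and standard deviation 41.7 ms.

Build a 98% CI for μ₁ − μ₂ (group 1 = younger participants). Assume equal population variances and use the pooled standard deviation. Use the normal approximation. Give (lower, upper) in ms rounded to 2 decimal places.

(-94.30, -38.10)

Pooled variance s_p² = [88·79.4² + 49·41.7²] / (89+50−2) = 4671.4547, so s_p = 68.3480.
SE_diff = s_p·√(1/n₁ + 1/n₂) = 68.3480·√(1/89 + 1/50) = 12.0796.
z* = 2.326; margin = 2.326 × 12.0796 = 28.0971.
Difference = 395.4 − 461.6 = -66.2000.
-66.2000 ± 28.0971 → (-94.30, -38.10).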